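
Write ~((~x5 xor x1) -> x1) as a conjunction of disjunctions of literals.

(~x5 | x1) & ~x1

~((~x5 xor x1) -> x1)
⇔ ~(~(~x5 xor x1) | x1)   [eliminate ->]
⇔ ~(~((~x5 | x1) & ~(~x5 & x1)) | x1)   [expand xor]
⇔ ~~((~x5 | x1) & ~(~x5 & x1)) & ~x1   [De Morgan]
⇔ (~x5 | x1) & ~(~x5 & x1) & ~x1   [double negation]
⇔ (~x5 | x1) & (~~x5 | ~x1) & ~x1   [De Morgan]
⇔ (~x5 | x1) & (x5 | ~x1) & ~x1   [double negation]
⇔ (~x5 | x1) & ~x1   [simplify]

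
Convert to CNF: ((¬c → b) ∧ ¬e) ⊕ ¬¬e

c ∨ b ∨ e

((¬c → b) ∧ ¬e) ⊕ ¬¬e
≡ (((¬c → b) ∧ ¬e) ∨ ¬¬e) ∧ ¬((¬c → b) ∧ ¬e ∧ ¬¬e)   (expand ⊕)
≡ (((¬¬c ∨ b) ∧ ¬e) ∨ ¬¬e) ∧ ¬((¬c → b) ∧ ¬e ∧ ¬¬e)   (eliminate →)
≡ (((¬¬c ∨ b) ∧ ¬e) ∨ ¬¬e) ∧ ¬((¬¬c ∨ b) ∧ ¬e ∧ ¬¬e)   (eliminate →)
≡ (((c ∨ b) ∧ ¬e) ∨ ¬¬e) ∧ ¬((¬¬c ∨ b) ∧ ¬e ∧ ¬¬e)   (double negation)
≡ (((c ∨ b) ∧ ¬e) ∨ e) ∧ ¬((¬¬c ∨ b) ∧ ¬e ∧ ¬¬e)   (double negation)
≡ (((c ∨ b) ∧ ¬e) ∨ e) ∧ (¬(¬¬c ∨ b) ∨ ¬¬e ∨ ¬¬¬e)   (De Morgan)
≡ (((c ∨ b) ∧ ¬e) ∨ e) ∧ ((¬¬¬c ∧ ¬b) ∨ ¬¬e ∨ ¬¬¬e)   (De Morgan)
≡ (((c ∨ b) ∧ ¬e) ∨ e) ∧ ((¬c ∧ ¬b) ∨ ¬¬e ∨ ¬¬¬e)   (double negation)
≡ (((c ∨ b) ∧ ¬e) ∨ e) ∧ ((¬c ∧ ¬b) ∨ e ∨ ¬¬¬e)   (double negation)
≡ (((c ∨ b) ∧ ¬e) ∨ e) ∧ ((¬c ∧ ¬b) ∨ e ∨ ¬e)   (double negation)
≡ (c ∨ b ∨ e) ∧ (¬e ∨ e) ∧ (¬c ∨ e ∨ ¬e) ∧ (¬b ∨ e ∨ ¬e)   (distribute ∨ over ∧)
≡ c ∨ b ∨ e   (simplify)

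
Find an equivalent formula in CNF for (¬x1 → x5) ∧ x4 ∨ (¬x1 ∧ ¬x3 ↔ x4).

(¬x1 → x5) ∧ x4 ∨ (¬x1 ∧ ¬x3 ↔ x4)
≡ (¬¬x1 ∨ x5) ∧ x4 ∨ (¬x1 ∧ ¬x3 ↔ x4)   — eliminate →
≡ (¬¬x1 ∨ x5) ∧ x4 ∨ (¬x1 ∧ ¬x3 → x4) ∧ (x4 → ¬x1 ∧ ¬x3)   — eliminate ↔
≡ (¬¬x1 ∨ x5) ∧ x4 ∨ (¬(¬x1 ∧ ¬x3) ∨ x4) ∧ (x4 → ¬x1 ∧ ¬x3)   — eliminate →
≡ (¬¬x1 ∨ x5) ∧ x4 ∨ (¬(¬x1 ∧ ¬x3) ∨ x4) ∧ (¬x4 ∨ ¬x1 ∧ ¬x3)   — eliminate →
≡ (x1 ∨ x5) ∧ x4 ∨ (¬(¬x1 ∧ ¬x3) ∨ x4) ∧ (¬x4 ∨ ¬x1 ∧ ¬x3)   — double negation
≡ (x1 ∨ x5) ∧ x4 ∨ (¬¬x1 ∨ ¬¬x3 ∨ x4) ∧ (¬x4 ∨ ¬x1 ∧ ¬x3)   — De Morgan
≡ (x1 ∨ x5) ∧ x4 ∨ (x1 ∨ ¬¬x3 ∨ x4) ∧ (¬x4 ∨ ¬x1 ∧ ¬x3)   — double negation
≡ (x1 ∨ x5) ∧ x4 ∨ (x1 ∨ x3 ∨ x4) ∧ (¬x4 ∨ ¬x1 ∧ ¬x3)   — double negation
≡ (x1 ∨ x5 ∨ x1 ∨ x3 ∨ x4) ∧ (x1 ∨ x5 ∨ ¬x4 ∨ ¬x1) ∧ (x1 ∨ x5 ∨ ¬x4 ∨ ¬x3) ∧ (x4 ∨ x1 ∨ x3 ∨ x4) ∧ (x4 ∨ ¬x4 ∨ ¬x1) ∧ (x4 ∨ ¬x4 ∨ ¬x3)   — distribute ∨ over ∧
≡ (x1 ∨ x5 ∨ ¬x4 ∨ ¬x3) ∧ (x4 ∨ x1 ∨ x3)   — simplify

(x1 ∨ x5 ∨ ¬x4 ∨ ¬x3) ∧ (x4 ∨ x1 ∨ x3)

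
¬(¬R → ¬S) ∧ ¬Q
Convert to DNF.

¬(¬R → ¬S) ∧ ¬Q
⇔ ¬(¬¬R ∨ ¬S) ∧ ¬Q   (eliminate →)
⇔ ¬¬¬R ∧ ¬¬S ∧ ¬Q   (De Morgan)
⇔ ¬R ∧ ¬¬S ∧ ¬Q   (double negation)
⇔ ¬R ∧ S ∧ ¬Q   (double negation)

¬R ∧ S ∧ ¬Q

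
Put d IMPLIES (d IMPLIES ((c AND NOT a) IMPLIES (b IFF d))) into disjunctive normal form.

NOT d OR NOT c OR a OR (d AND b)

d IMPLIES (d IMPLIES ((c AND NOT a) IMPLIES (b IFF d)))
⇔ NOT d OR (d IMPLIES ((c AND NOT a) IMPLIES (b IFF d)))   [eliminate IMPLIES]
⇔ NOT d OR NOT d OR ((c AND NOT a) IMPLIES (b IFF d))   [eliminate IMPLIES]
⇔ NOT d OR NOT d OR NOT (c AND NOT a) OR (b IFF d)   [eliminate IMPLIES]
⇔ NOT d OR NOT d OR NOT (c AND NOT a) OR ((b IMPLIES d) AND (d IMPLIES b))   [eliminate IFF]
⇔ NOT d OR NOT d OR NOT (c AND NOT a) OR ((NOT b OR d) AND (d IMPLIES b))   [eliminate IMPLIES]
⇔ NOT d OR NOT d OR NOT (c AND NOT a) OR ((NOT b OR d) AND (NOT d OR b))   [eliminate IMPLIES]
⇔ NOT d OR NOT d OR NOT c OR NOT NOT a OR ((NOT b OR d) AND (NOT d OR b))   [De Morgan]
⇔ NOT d OR NOT d OR NOT c OR a OR ((NOT b OR d) AND (NOT d OR b))   [double negation]
⇔ NOT d OR NOT d OR NOT c OR a OR (NOT b AND NOT d) OR (NOT b AND b) OR (d AND NOT d) OR (d AND b)   [distribute AND over OR]
⇔ NOT d OR NOT c OR a OR (d AND b)   [simplify]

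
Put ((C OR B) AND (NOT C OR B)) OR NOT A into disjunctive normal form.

B OR NOT A

((C OR B) AND (NOT C OR B)) OR NOT A
≡ (C AND NOT C) OR (C AND B) OR (B AND NOT C) OR (B AND B) OR NOT A   (distribute AND over OR)
≡ B OR NOT A   (simplify)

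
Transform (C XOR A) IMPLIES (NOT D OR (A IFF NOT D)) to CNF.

(C XOR A) IMPLIES (NOT D OR (A IFF NOT D))
⇔ NOT (C XOR A) OR NOT D OR (A IFF NOT D)   — eliminate IMPLIES
⇔ NOT ((C OR A) AND NOT (C AND A)) OR NOT D OR (A IFF NOT D)   — expand XOR
⇔ NOT ((C OR A) AND NOT (C AND A)) OR NOT D OR ((A IMPLIES NOT D) AND (NOT D IMPLIES A))   — eliminate IFF
⇔ NOT ((C OR A) AND NOT (C AND A)) OR NOT D OR ((NOT A OR NOT D) AND (NOT D IMPLIES A))   — eliminate IMPLIES
⇔ NOT ((C OR A) AND NOT (C AND A)) OR NOT D OR ((NOT A OR NOT D) AND (NOT NOT D OR A))   — eliminate IMPLIES
⇔ NOT (C OR A) OR NOT NOT (C AND A) OR NOT D OR ((NOT A OR NOT D) AND (NOT NOT D OR A))   — De Morgan
⇔ (NOT C AND NOT A) OR NOT NOT (C AND A) OR NOT D OR ((NOT A OR NOT D) AND (NOT NOT D OR A))   — De Morgan
⇔ (NOT C AND NOT A) OR (C AND A) OR NOT D OR ((NOT A OR NOT D) AND (NOT NOT D OR A))   — double negation
⇔ (NOT C AND NOT A) OR (C AND A) OR NOT D OR ((NOT A OR NOT D) AND (D OR A))   — double negation
⇔ (NOT C OR C OR NOT D OR NOT A OR NOT D) AND (NOT C OR C OR NOT D OR D OR A) AND (NOT C OR A OR NOT D OR NOT A OR NOT D) AND (NOT C OR A OR NOT D OR D OR A) AND (NOT A OR C OR NOT D OR NOT A OR NOT D) AND (NOT A OR C OR NOT D OR D OR A) AND (NOT A OR A OR NOT D OR NOT A OR NOT D) AND (NOT A OR A OR NOT D OR D OR A)   — distribute OR over AND
⇔ NOT A OR C OR NOT D   — simplify

NOT A OR C OR NOT D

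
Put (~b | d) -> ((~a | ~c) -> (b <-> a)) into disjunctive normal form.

(b & ~d) | (a & c) | (~b & ~a) | (a & b)

(~b | d) -> ((~a | ~c) -> (b <-> a))
⇔ ~(~b | d) | ((~a | ~c) -> (b <-> a))
⇔ ~(~b | d) | ~(~a | ~c) | (b <-> a)
⇔ ~(~b | d) | ~(~a | ~c) | ((b -> a) & (a -> b))
⇔ ~(~b | d) | ~(~a | ~c) | ((~b | a) & (a -> b))
⇔ ~(~b | d) | ~(~a | ~c) | ((~b | a) & (~a | b))
⇔ (~~b & ~d) | ~(~a | ~c) | ((~b | a) & (~a | b))
⇔ (b & ~d) | ~(~a | ~c) | ((~b | a) & (~a | b))
⇔ (b & ~d) | (~~a & ~~c) | ((~b | a) & (~a | b))
⇔ (b & ~d) | (a & ~~c) | ((~b | a) & (~a | b))
⇔ (b & ~d) | (a & c) | ((~b | a) & (~a | b))
⇔ (b & ~d) | (a & c) | (~b & ~a) | (~b & b) | (a & ~a) | (a & b)
⇔ (b & ~d) | (a & c) | (~b & ~a) | (a & b)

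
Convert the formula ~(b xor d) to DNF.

~(b xor d)
= ~((b & ~d) | (~b & d))   [expand xor]
= ~(b & ~d) & ~(~b & d)   [De Morgan]
= (~b | ~~d) & ~(~b & d)   [De Morgan]
= (~b | d) & ~(~b & d)   [double negation]
= (~b | d) & (~~b | ~d)   [De Morgan]
= (~b | d) & (b | ~d)   [double negation]
= (~b & b) | (~b & ~d) | (d & b) | (d & ~d)   [distribute & over |]
= (~b & ~d) | (d & b)   [simplify]

(~b & ~d) | (d & b)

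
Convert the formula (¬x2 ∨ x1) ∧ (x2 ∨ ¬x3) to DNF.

(¬x2 ∨ x1) ∧ (x2 ∨ ¬x3)
≡ (¬x2 ∧ x2) ∨ (¬x2 ∧ ¬x3) ∨ (x1 ∧ x2) ∨ (x1 ∧ ¬x3)   [distribute ∧ over ∨]
≡ (¬x2 ∧ ¬x3) ∨ (x1 ∧ x2) ∨ (x1 ∧ ¬x3)   [simplify]

(¬x2 ∧ ¬x3) ∨ (x1 ∧ x2) ∨ (x1 ∧ ¬x3)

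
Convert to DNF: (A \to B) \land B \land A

(A \to B) \land B \land A
⇔ (\lnot A \lor B) \land B \land A   (eliminate \to)
⇔ (\lnot A \land B \land A) \lor (B \land B \land A)   (distribute \land over \lor)
⇔ B \land A   (simplify)

B \land A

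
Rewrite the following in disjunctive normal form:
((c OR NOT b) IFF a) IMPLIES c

(NOT b AND NOT a) OR (a AND NOT c AND b) OR c

((c OR NOT b) IFF a) IMPLIES c
≡ NOT ((c OR NOT b) IFF a) OR c   [eliminate IMPLIES]
≡ NOT (((c OR NOT b) IMPLIES a) AND (a IMPLIES (c OR NOT b))) OR c   [eliminate IFF]
≡ NOT ((NOT (c OR NOT b) OR a) AND (a IMPLIES (c OR NOT b))) OR c   [eliminate IMPLIES]
≡ NOT ((NOT (c OR NOT b) OR a) AND (NOT a OR c OR NOT b)) OR c   [eliminate IMPLIES]
≡ NOT (NOT (c OR NOT b) OR a) OR NOT (NOT a OR c OR NOT b) OR c   [De Morgan]
≡ (NOT NOT (c OR NOT b) AND NOT a) OR NOT (NOT a OR c OR NOT b) OR c   [De Morgan]
≡ ((c OR NOT b) AND NOT a) OR NOT (NOT a OR c OR NOT b) OR c   [double negation]
≡ ((c OR NOT b) AND NOT a) OR (NOT NOT a AND NOT c AND NOT NOT b) OR c   [De Morgan]
≡ ((c OR NOT b) AND NOT a) OR (a AND NOT c AND NOT NOT b) OR c   [double negation]
≡ ((c OR NOT b) AND NOT a) OR (a AND NOT c AND b) OR c   [double negation]
≡ (c AND NOT a) OR (NOT b AND NOT a) OR (a AND NOT c AND b) OR c   [distribute AND over OR]
≡ (NOT b AND NOT a) OR (a AND NOT c AND b) OR c   [simplify]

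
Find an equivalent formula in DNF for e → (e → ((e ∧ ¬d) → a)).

¬e ∨ d ∨ a

e → (e → ((e ∧ ¬d) → a))
⇔ ¬e ∨ (e → ((e ∧ ¬d) → a))
⇔ ¬e ∨ ¬e ∨ ((e ∧ ¬d) → a)
⇔ ¬e ∨ ¬e ∨ ¬(e ∧ ¬d) ∨ a
⇔ ¬e ∨ ¬e ∨ ¬e ∨ ¬¬d ∨ a
⇔ ¬e ∨ ¬e ∨ ¬e ∨ d ∨ a
⇔ ¬e ∨ d ∨ a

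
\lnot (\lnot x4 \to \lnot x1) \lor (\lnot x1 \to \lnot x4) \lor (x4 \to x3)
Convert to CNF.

\lnot x4 \lor x1 \lor x3

\lnot (\lnot x4 \to \lnot x1) \lor (\lnot x1 \to \lnot x4) \lor (x4 \to x3)
≡ \lnot (\lnot \lnot x4 \lor \lnot x1) \lor (\lnot x1 \to \lnot x4) \lor (x4 \to x3)
≡ \lnot (\lnot \lnot x4 \lor \lnot x1) \lor \lnot \lnot x1 \lor \lnot x4 \lor (x4 \to x3)
≡ \lnot (\lnot \lnot x4 \lor \lnot x1) \lor \lnot \lnot x1 \lor \lnot x4 \lor \lnot x4 \lor x3
≡ \lnot \lnot \lnot x4 \land \lnot \lnot x1 \lor \lnot \lnot x1 \lor \lnot x4 \lor \lnot x4 \lor x3
≡ \lnot x4 \land \lnot \lnot x1 \lor \lnot \lnot x1 \lor \lnot x4 \lor \lnot x4 \lor x3
≡ \lnot x4 \land x1 \lor \lnot \lnot x1 \lor \lnot x4 \lor \lnot x4 \lor x3
≡ \lnot x4 \land x1 \lor x1 \lor \lnot x4 \lor \lnot x4 \lor x3
≡ (\lnot x4 \lor x1 \lor \lnot x4 \lor \lnot x4 \lor x3) \land (x1 \lor x1 \lor \lnot x4 \lor \lnot x4 \lor x3)
≡ \lnot x4 \lor x1 \lor x3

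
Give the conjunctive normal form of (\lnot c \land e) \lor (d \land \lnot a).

(\lnot c \land e) \lor (d \land \lnot a)
≡ (\lnot c \lor d) \land (\lnot c \lor \lnot a) \land (e \lor d) \land (e \lor \lnot a)   — distribute \lor over \land

(\lnot c \lor d) \land (\lnot c \lor \lnot a) \land (e \lor d) \land (e \lor \lnot a)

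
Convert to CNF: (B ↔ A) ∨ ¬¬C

(¬B ∨ A ∨ C) ∧ (¬A ∨ B ∨ C)

(B ↔ A) ∨ ¬¬C
≡ ((B → A) ∧ (A → B)) ∨ ¬¬C
≡ ((¬B ∨ A) ∧ (A → B)) ∨ ¬¬C
≡ ((¬B ∨ A) ∧ (¬A ∨ B)) ∨ ¬¬C
≡ ((¬B ∨ A) ∧ (¬A ∨ B)) ∨ C
≡ (¬B ∨ A ∨ C) ∧ (¬A ∨ B ∨ C)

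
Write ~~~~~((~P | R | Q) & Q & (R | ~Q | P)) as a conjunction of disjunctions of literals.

~~~~~((~P | R | Q) & Q & (R | ~Q | P))
≡ ~~~((~P | R | Q) & Q & (R | ~Q | P))   [double negation]
≡ ~((~P | R | Q) & Q & (R | ~Q | P))   [double negation]
≡ ~(~P | R | Q) | ~Q | ~(R | ~Q | P)   [De Morgan]
≡ (~~P & ~R & ~Q) | ~Q | ~(R | ~Q | P)   [De Morgan]
≡ (P & ~R & ~Q) | ~Q | ~(R | ~Q | P)   [double negation]
≡ (P & ~R & ~Q) | ~Q | (~R & ~~Q & ~P)   [De Morgan]
≡ (P & ~R & ~Q) | ~Q | (~R & Q & ~P)   [double negation]
≡ (P | ~Q | ~R) & (P | ~Q | Q) & (P | ~Q | ~P) & (~R | ~Q | ~R) & (~R | ~Q | Q) & (~R | ~Q | ~P) & (~Q | ~Q | ~R) & (~Q | ~Q | Q) & (~Q | ~Q | ~P)   [distribute | over &]
≡ (~R | ~Q) & (~Q | ~P)   [simplify]

(~R | ~Q) & (~Q | ~P)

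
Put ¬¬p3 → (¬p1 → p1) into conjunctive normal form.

¬p3 ∨ p1

¬¬p3 → (¬p1 → p1)
≡ ¬¬¬p3 ∨ (¬p1 → p1)   — eliminate →
≡ ¬¬¬p3 ∨ ¬¬p1 ∨ p1   — eliminate →
≡ ¬p3 ∨ ¬¬p1 ∨ p1   — double negation
≡ ¬p3 ∨ p1 ∨ p1   — double negation
≡ ¬p3 ∨ p1   — simplify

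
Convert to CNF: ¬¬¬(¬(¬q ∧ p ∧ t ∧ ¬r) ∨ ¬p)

¬q ∧ p ∧ t ∧ ¬r

¬¬¬(¬(¬q ∧ p ∧ t ∧ ¬r) ∨ ¬p)
= ¬(¬(¬q ∧ p ∧ t ∧ ¬r) ∨ ¬p)   [double negation]
= ¬¬(¬q ∧ p ∧ t ∧ ¬r) ∧ ¬¬p   [De Morgan]
= ¬q ∧ p ∧ t ∧ ¬r ∧ ¬¬p   [double negation]
= ¬q ∧ p ∧ t ∧ ¬r ∧ p   [double negation]
= ¬q ∧ p ∧ t ∧ ¬r   [simplify]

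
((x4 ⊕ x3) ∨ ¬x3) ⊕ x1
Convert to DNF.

¬x4 ∧ x3 ∧ ¬x1 ∨ ¬x3 ∧ ¬x1 ∨ x3 ∧ x4 ∧ x1

((x4 ⊕ x3) ∨ ¬x3) ⊕ x1
≡ ((x4 ⊕ x3) ∨ ¬x3) ∧ ¬x1 ∨ ¬((x4 ⊕ x3) ∨ ¬x3) ∧ x1   [expand ⊕]
≡ (x4 ∧ ¬x3 ∨ ¬x4 ∧ x3 ∨ ¬x3) ∧ ¬x1 ∨ ¬((x4 ⊕ x3) ∨ ¬x3) ∧ x1   [expand ⊕]
≡ (x4 ∧ ¬x3 ∨ ¬x4 ∧ x3 ∨ ¬x3) ∧ ¬x1 ∨ ¬(x4 ∧ ¬x3 ∨ ¬x4 ∧ x3 ∨ ¬x3) ∧ x1   [expand ⊕]
≡ (x4 ∧ ¬x3 ∨ ¬x4 ∧ x3 ∨ ¬x3) ∧ ¬x1 ∨ ¬(x4 ∧ ¬x3) ∧ ¬(¬x4 ∧ x3) ∧ ¬¬x3 ∧ x1   [De Morgan]
≡ (x4 ∧ ¬x3 ∨ ¬x4 ∧ x3 ∨ ¬x3) ∧ ¬x1 ∨ (¬x4 ∨ ¬¬x3) ∧ ¬(¬x4 ∧ x3) ∧ ¬¬x3 ∧ x1   [De Morgan]
≡ (x4 ∧ ¬x3 ∨ ¬x4 ∧ x3 ∨ ¬x3) ∧ ¬x1 ∨ (¬x4 ∨ x3) ∧ ¬(¬x4 ∧ x3) ∧ ¬¬x3 ∧ x1   [double negation]
≡ (x4 ∧ ¬x3 ∨ ¬x4 ∧ x3 ∨ ¬x3) ∧ ¬x1 ∨ (¬x4 ∨ x3) ∧ (¬¬x4 ∨ ¬x3) ∧ ¬¬x3 ∧ x1   [De Morgan]
≡ (x4 ∧ ¬x3 ∨ ¬x4 ∧ x3 ∨ ¬x3) ∧ ¬x1 ∨ (¬x4 ∨ x3) ∧ (x4 ∨ ¬x3) ∧ ¬¬x3 ∧ x1   [double negation]
≡ (x4 ∧ ¬x3 ∨ ¬x4 ∧ x3 ∨ ¬x3) ∧ ¬x1 ∨ (¬x4 ∨ x3) ∧ (x4 ∨ ¬x3) ∧ x3 ∧ x1   [double negation]
≡ x4 ∧ ¬x3 ∧ ¬x1 ∨ ¬x4 ∧ x3 ∧ ¬x1 ∨ ¬x3 ∧ ¬x1 ∨ ¬x4 ∧ x4 ∧ x3 ∧ x1 ∨ ¬x4 ∧ ¬x3 ∧ x3 ∧ x1 ∨ x3 ∧ x4 ∧ x3 ∧ x1 ∨ x3 ∧ ¬x3 ∧ x3 ∧ x1   [distribute ∧ over ∨]
≡ ¬x4 ∧ x3 ∧ ¬x1 ∨ ¬x3 ∧ ¬x1 ∨ x3 ∧ x4 ∧ x1   [simplify]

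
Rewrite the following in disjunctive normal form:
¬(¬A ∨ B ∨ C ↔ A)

¬A ∨ A ∧ ¬B ∧ ¬C

¬(¬A ∨ B ∨ C ↔ A)
= ¬((¬A ∨ B ∨ C → A) ∧ (A → ¬A ∨ B ∨ C))   [eliminate ↔]
= ¬((¬(¬A ∨ B ∨ C) ∨ A) ∧ (A → ¬A ∨ B ∨ C))   [eliminate →]
= ¬((¬(¬A ∨ B ∨ C) ∨ A) ∧ (¬A ∨ ¬A ∨ B ∨ C))   [eliminate →]
= ¬(¬(¬A ∨ B ∨ C) ∨ A) ∨ ¬(¬A ∨ ¬A ∨ B ∨ C)   [De Morgan]
= ¬¬(¬A ∨ B ∨ C) ∧ ¬A ∨ ¬(¬A ∨ ¬A ∨ B ∨ C)   [De Morgan]
= (¬A ∨ B ∨ C) ∧ ¬A ∨ ¬(¬A ∨ ¬A ∨ B ∨ C)   [double negation]
= (¬A ∨ B ∨ C) ∧ ¬A ∨ ¬¬A ∧ ¬¬A ∧ ¬B ∧ ¬C   [De Morgan]
= (¬A ∨ B ∨ C) ∧ ¬A ∨ A ∧ ¬¬A ∧ ¬B ∧ ¬C   [double negation]
= (¬A ∨ B ∨ C) ∧ ¬A ∨ A ∧ A ∧ ¬B ∧ ¬C   [double negation]
= ¬A ∧ ¬A ∨ B ∧ ¬A ∨ C ∧ ¬A ∨ A ∧ A ∧ ¬B ∧ ¬C   [distribute ∧ over ∨]
= ¬A ∨ A ∧ ¬B ∧ ¬C   [simplify]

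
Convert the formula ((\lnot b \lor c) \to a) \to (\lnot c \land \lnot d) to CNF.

(\lnot b \lor c \lor \lnot d) \land (\lnot a \lor \lnot c) \land (\lnot a \lor \lnot d)

((\lnot b \lor c) \to a) \to (\lnot c \land \lnot d)
⇔ \lnot ((\lnot b \lor c) \to a) \lor (\lnot c \land \lnot d)   — eliminate \to
⇔ \lnot (\lnot (\lnot b \lor c) \lor a) \lor (\lnot c \land \lnot d)   — eliminate \to
⇔ (\lnot \lnot (\lnot b \lor c) \land \lnot a) \lor (\lnot c \land \lnot d)   — De Morgan
⇔ ((\lnot b \lor c) \land \lnot a) \lor (\lnot c \land \lnot d)   — double negation
⇔ (\lnot b \lor c \lor \lnot c) \land (\lnot b \lor c \lor \lnot d) \land (\lnot a \lor \lnot c) \land (\lnot a \lor \lnot d)   — distribute \lor over \land
⇔ (\lnot b \lor c \lor \lnot d) \land (\lnot a \lor \lnot c) \land (\lnot a \lor \lnot d)   — simplify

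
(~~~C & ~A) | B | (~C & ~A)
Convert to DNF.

(~C & ~A) | B

(~~~C & ~A) | B | (~C & ~A)
≡ (~C & ~A) | B | (~C & ~A)   [double negation]
≡ (~C & ~A) | B   [simplify]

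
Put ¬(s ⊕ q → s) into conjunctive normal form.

¬(s ⊕ q → s)
= ¬(¬(s ⊕ q) ∨ s)
= ¬(¬((s ∨ q) ∧ ¬(s ∧ q)) ∨ s)
= ¬¬((s ∨ q) ∧ ¬(s ∧ q)) ∧ ¬s
= (s ∨ q) ∧ ¬(s ∧ q) ∧ ¬s
= (s ∨ q) ∧ (¬s ∨ ¬q) ∧ ¬s
= (s ∨ q) ∧ ¬s

(s ∨ q) ∧ ¬s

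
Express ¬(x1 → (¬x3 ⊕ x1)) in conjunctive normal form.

¬(x1 → (¬x3 ⊕ x1))
= ¬(¬x1 ∨ (¬x3 ⊕ x1))   [eliminate →]
= ¬(¬x1 ∨ ((¬x3 ∨ x1) ∧ ¬(¬x3 ∧ x1)))   [expand ⊕]
= ¬¬x1 ∧ ¬((¬x3 ∨ x1) ∧ ¬(¬x3 ∧ x1))   [De Morgan]
= x1 ∧ ¬((¬x3 ∨ x1) ∧ ¬(¬x3 ∧ x1))   [double negation]
= x1 ∧ (¬(¬x3 ∨ x1) ∨ ¬¬(¬x3 ∧ x1))   [De Morgan]
= x1 ∧ ((¬¬x3 ∧ ¬x1) ∨ ¬¬(¬x3 ∧ x1))   [De Morgan]
= x1 ∧ ((x3 ∧ ¬x1) ∨ ¬¬(¬x3 ∧ x1))   [double negation]
= x1 ∧ ((x3 ∧ ¬x1) ∨ (¬x3 ∧ x1))   [double negation]
= x1 ∧ (x3 ∨ ¬x3) ∧ (x3 ∨ x1) ∧ (¬x1 ∨ ¬x3) ∧ (¬x1 ∨ x1)   [distribute ∨ over ∧]
= x1 ∧ (¬x1 ∨ ¬x3)   [simplify]

x1 ∧ (¬x1 ∨ ¬x3)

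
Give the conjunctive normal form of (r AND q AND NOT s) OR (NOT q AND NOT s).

(r OR NOT q) AND NOT s

(r AND q AND NOT s) OR (NOT q AND NOT s)
≡ (r OR NOT q) AND (r OR NOT s) AND (q OR NOT q) AND (q OR NOT s) AND (NOT s OR NOT q) AND (NOT s OR NOT s)   (distribute OR over AND)
≡ (r OR NOT q) AND NOT s   (simplify)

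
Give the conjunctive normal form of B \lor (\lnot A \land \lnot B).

B \lor (\lnot A \land \lnot B)
≡ (B \lor \lnot A) \land (B \lor \lnot B)   [distribute \lor over \land]
≡ B \lor \lnot A   [simplify]

B \lor \lnot A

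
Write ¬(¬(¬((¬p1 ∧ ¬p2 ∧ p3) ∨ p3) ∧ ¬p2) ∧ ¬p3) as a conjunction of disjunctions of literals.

¬(¬(¬((¬p1 ∧ ¬p2 ∧ p3) ∨ p3) ∧ ¬p2) ∧ ¬p3)
≡ ¬¬(¬((¬p1 ∧ ¬p2 ∧ p3) ∨ p3) ∧ ¬p2) ∨ ¬¬p3   (De Morgan)
≡ (¬((¬p1 ∧ ¬p2 ∧ p3) ∨ p3) ∧ ¬p2) ∨ ¬¬p3   (double negation)
≡ (¬(¬p1 ∧ ¬p2 ∧ p3) ∧ ¬p3 ∧ ¬p2) ∨ ¬¬p3   (De Morgan)
≡ ((¬¬p1 ∨ ¬¬p2 ∨ ¬p3) ∧ ¬p3 ∧ ¬p2) ∨ ¬¬p3   (De Morgan)
≡ ((p1 ∨ ¬¬p2 ∨ ¬p3) ∧ ¬p3 ∧ ¬p2) ∨ ¬¬p3   (double negation)
≡ ((p1 ∨ p2 ∨ ¬p3) ∧ ¬p3 ∧ ¬p2) ∨ ¬¬p3   (double negation)
≡ ((p1 ∨ p2 ∨ ¬p3) ∧ ¬p3 ∧ ¬p2) ∨ p3   (double negation)
≡ (p1 ∨ p2 ∨ ¬p3 ∨ p3) ∧ (¬p3 ∨ p3) ∧ (¬p2 ∨ p3)   (distribute ∨ over ∧)
≡ ¬p2 ∨ p3   (simplify)

¬p2 ∨ p3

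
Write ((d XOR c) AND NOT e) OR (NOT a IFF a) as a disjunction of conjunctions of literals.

((d XOR c) AND NOT e) OR (NOT a IFF a)
⇔ (((d AND NOT c) OR (NOT d AND c)) AND NOT e) OR (NOT a IFF a)
⇔ (((d AND NOT c) OR (NOT d AND c)) AND NOT e) OR ((NOT a IMPLIES a) AND (a IMPLIES NOT a))
⇔ (((d AND NOT c) OR (NOT d AND c)) AND NOT e) OR ((NOT NOT a OR a) AND (a IMPLIES NOT a))
⇔ (((d AND NOT c) OR (NOT d AND c)) AND NOT e) OR ((NOT NOT a OR a) AND (NOT a OR NOT a))
⇔ (((d AND NOT c) OR (NOT d AND c)) AND NOT e) OR ((a OR a) AND (NOT a OR NOT a))
⇔ (d AND NOT c AND NOT e) OR (NOT d AND c AND NOT e) OR (a AND NOT a) OR (a AND NOT a) OR (a AND NOT a) OR (a AND NOT a)
⇔ (d AND NOT c AND NOT e) OR (NOT d AND c AND NOT e)

(d AND NOT c AND NOT e) OR (NOT d AND c AND NOT e)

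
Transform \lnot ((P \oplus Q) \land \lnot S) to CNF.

(\lnot P \lor Q \lor S) \land (\lnot Q \lor P \lor S)

\lnot ((P \oplus Q) \land \lnot S)
≡ \lnot ((P \lor Q) \land \lnot (P \land Q) \land \lnot S)
≡ \lnot (P \lor Q) \lor \lnot \lnot (P \land Q) \lor \lnot \lnot S
≡ \lnot P \land \lnot Q \lor \lnot \lnot (P \land Q) \lor \lnot \lnot S
≡ \lnot P \land \lnot Q \lor P \land Q \lor \lnot \lnot S
≡ \lnot P \land \lnot Q \lor P \land Q \lor S
≡ (\lnot P \lor P \lor S) \land (\lnot P \lor Q \lor S) \land (\lnot Q \lor P \lor S) \land (\lnot Q \lor Q \lor S)
≡ (\lnot P \lor Q \lor S) \land (\lnot Q \lor P \lor S)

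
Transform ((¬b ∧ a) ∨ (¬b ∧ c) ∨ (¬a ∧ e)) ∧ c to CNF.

((¬b ∧ a) ∨ (¬b ∧ c) ∨ (¬a ∧ e)) ∧ c
≡ (¬b ∨ ¬b ∨ ¬a) ∧ (¬b ∨ ¬b ∨ e) ∧ (¬b ∨ c ∨ ¬a) ∧ (¬b ∨ c ∨ e) ∧ (a ∨ ¬b ∨ ¬a) ∧ (a ∨ ¬b ∨ e) ∧ (a ∨ c ∨ ¬a) ∧ (a ∨ c ∨ e) ∧ c   [distribute ∨ over ∧]
≡ (¬b ∨ ¬a) ∧ (¬b ∨ e) ∧ c   [simplify]

(¬b ∨ ¬a) ∧ (¬b ∨ e) ∧ c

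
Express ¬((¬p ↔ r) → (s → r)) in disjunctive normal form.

¬((¬p ↔ r) → (s → r))
≡ ¬(¬(¬p ↔ r) ∨ (s → r))   — eliminate →
≡ ¬(¬((¬p → r) ∧ (r → ¬p)) ∨ (s → r))   — eliminate ↔
≡ ¬(¬((¬¬p ∨ r) ∧ (r → ¬p)) ∨ (s → r))   — eliminate →
≡ ¬(¬((¬¬p ∨ r) ∧ (¬r ∨ ¬p)) ∨ (s → r))   — eliminate →
≡ ¬(¬((¬¬p ∨ r) ∧ (¬r ∨ ¬p)) ∨ ¬s ∨ r)   — eliminate →
≡ ¬¬((¬¬p ∨ r) ∧ (¬r ∨ ¬p)) ∧ ¬¬s ∧ ¬r   — De Morgan
≡ (¬¬p ∨ r) ∧ (¬r ∨ ¬p) ∧ ¬¬s ∧ ¬r   — double negation
≡ (p ∨ r) ∧ (¬r ∨ ¬p) ∧ ¬¬s ∧ ¬r   — double negation
≡ (p ∨ r) ∧ (¬r ∨ ¬p) ∧ s ∧ ¬r   — double negation
≡ (p ∧ ¬r ∧ s ∧ ¬r) ∨ (p ∧ ¬p ∧ s ∧ ¬r) ∨ (r ∧ ¬r ∧ s ∧ ¬r) ∨ (r ∧ ¬p ∧ s ∧ ¬r)   — distribute ∧ over ∨
≡ p ∧ ¬r ∧ s   — simplify

p ∧ ¬r ∧ s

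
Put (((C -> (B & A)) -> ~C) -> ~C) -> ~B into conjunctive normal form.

(((C -> (B & A)) -> ~C) -> ~C) -> ~B
≡ ~(((C -> (B & A)) -> ~C) -> ~C) | ~B   [eliminate ->]
≡ ~(~((C -> (B & A)) -> ~C) | ~C) | ~B   [eliminate ->]
≡ ~(~(~(C -> (B & A)) | ~C) | ~C) | ~B   [eliminate ->]
≡ ~(~(~(~C | (B & A)) | ~C) | ~C) | ~B   [eliminate ->]
≡ (~~(~(~C | (B & A)) | ~C) & ~~C) | ~B   [De Morgan]
≡ ((~(~C | (B & A)) | ~C) & ~~C) | ~B   [double negation]
≡ (((~~C & ~(B & A)) | ~C) & ~~C) | ~B   [De Morgan]
≡ (((C & ~(B & A)) | ~C) & ~~C) | ~B   [double negation]
≡ (((C & (~B | ~A)) | ~C) & ~~C) | ~B   [De Morgan]
≡ (((C & (~B | ~A)) | ~C) & C) | ~B   [double negation]
≡ (C | ~C | ~B) & (~B | ~A | ~C | ~B) & (C | ~B)   [distribute | over &]
≡ (~B | ~A | ~C) & (C | ~B)   [simplify]

(~B | ~A | ~C) & (C | ~B)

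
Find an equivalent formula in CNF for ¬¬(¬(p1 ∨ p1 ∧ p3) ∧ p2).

¬p1 ∧ p2

¬¬(¬(p1 ∨ p1 ∧ p3) ∧ p2)
≡ ¬(p1 ∨ p1 ∧ p3) ∧ p2   [double negation]
≡ ¬p1 ∧ ¬(p1 ∧ p3) ∧ p2   [De Morgan]
≡ ¬p1 ∧ (¬p1 ∨ ¬p3) ∧ p2   [De Morgan]
≡ ¬p1 ∧ p2   [simplify]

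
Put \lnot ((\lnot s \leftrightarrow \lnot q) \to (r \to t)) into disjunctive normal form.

(s \land q \land r \land \lnot t) \lor (\lnot q \land \lnot s \land r \land \lnot t)

\lnot ((\lnot s \leftrightarrow \lnot q) \to (r \to t))
≡ \lnot (\lnot (\lnot s \leftrightarrow \lnot q) \lor (r \to t))   [eliminate \to]
≡ \lnot (\lnot ((\lnot s \to \lnot q) \land (\lnot q \to \lnot s)) \lor (r \to t))   [eliminate \leftrightarrow]
≡ \lnot (\lnot ((\lnot \lnot s \lor \lnot q) \land (\lnot q \to \lnot s)) \lor (r \to t))   [eliminate \to]
≡ \lnot (\lnot ((\lnot \lnot s \lor \lnot q) \land (\lnot \lnot q \lor \lnot s)) \lor (r \to t))   [eliminate \to]
≡ \lnot (\lnot ((\lnot \lnot s \lor \lnot q) \land (\lnot \lnot q \lor \lnot s)) \lor \lnot r \lor t)   [eliminate \to]
≡ \lnot \lnot ((\lnot \lnot s \lor \lnot q) \land (\lnot \lnot q \lor \lnot s)) \land \lnot \lnot r \land \lnot t   [De Morgan]
≡ (\lnot \lnot s \lor \lnot q) \land (\lnot \lnot q \lor \lnot s) \land \lnot \lnot r \land \lnot t   [double negation]
≡ (s \lor \lnot q) \land (\lnot \lnot q \lor \lnot s) \land \lnot \lnot r \land \lnot t   [double negation]
≡ (s \lor \lnot q) \land (q \lor \lnot s) \land \lnot \lnot r \land \lnot t   [double negation]
≡ (s \lor \lnot q) \land (q \lor \lnot s) \land r \land \lnot t   [double negation]
≡ (s \land q \land r \land \lnot t) \lor (s \land \lnot s \land r \land \lnot t) \lor (\lnot q \land q \land r \land \lnot t) \lor (\lnot q \land \lnot s \land r \land \lnot t)   [distribute \land over \lor]
≡ (s \land q \land r \land \lnot t) \lor (\lnot q \land \lnot s \land r \land \lnot t)   [simplify]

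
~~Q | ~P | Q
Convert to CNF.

~~Q | ~P | Q
≡ Q | ~P | Q   [double negation]
≡ Q | ~P   [simplify]

Q | ~P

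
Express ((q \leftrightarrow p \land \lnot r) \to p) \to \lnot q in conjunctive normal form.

((q \leftrightarrow p \land \lnot r) \to p) \to \lnot q
= \lnot ((q \leftrightarrow p \land \lnot r) \to p) \lor \lnot q
= \lnot (\lnot (q \leftrightarrow p \land \lnot r) \lor p) \lor \lnot q
= \lnot (\lnot ((q \to p \land \lnot r) \land (p \land \lnot r \to q)) \lor p) \lor \lnot q
= \lnot (\lnot ((\lnot q \lor p \land \lnot r) \land (p \land \lnot r \to q)) \lor p) \lor \lnot q
= \lnot (\lnot ((\lnot q \lor p \land \lnot r) \land (\lnot (p \land \lnot r) \lor q)) \lor p) \lor \lnot q
= \lnot \lnot ((\lnot q \lor p \land \lnot r) \land (\lnot (p \land \lnot r) \lor q)) \land \lnot p \lor \lnot q
= (\lnot q \lor p \land \lnot r) \land (\lnot (p \land \lnot r) \lor q) \land \lnot p \lor \lnot q
= (\lnot q \lor p \land \lnot r) \land (\lnot p \lor \lnot \lnot r \lor q) \land \lnot p \lor \lnot q
= (\lnot q \lor p \land \lnot r) \land (\lnot p \lor r \lor q) \land \lnot p \lor \lnot q
= (\lnot q \lor p \lor \lnot q) \land (\lnot q \lor \lnot r \lor \lnot q) \land (\lnot p \lor r \lor q \lor \lnot q) \land (\lnot p \lor \lnot q)
= (\lnot q \lor p) \land (\lnot q \lor \lnot r) \land (\lnot p \lor \lnot q)

(\lnot q \lor p) \land (\lnot q \lor \lnot r) \land (\lnot p \lor \lnot q)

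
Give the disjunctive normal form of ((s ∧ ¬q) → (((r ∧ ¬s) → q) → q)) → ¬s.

(s ∧ ¬q) ∨ ¬s

((s ∧ ¬q) → (((r ∧ ¬s) → q) → q)) → ¬s
= ¬((s ∧ ¬q) → (((r ∧ ¬s) → q) → q)) ∨ ¬s   (eliminate →)
= ¬(¬(s ∧ ¬q) ∨ (((r ∧ ¬s) → q) → q)) ∨ ¬s   (eliminate →)
= ¬(¬(s ∧ ¬q) ∨ ¬((r ∧ ¬s) → q) ∨ q) ∨ ¬s   (eliminate →)
= ¬(¬(s ∧ ¬q) ∨ ¬(¬(r ∧ ¬s) ∨ q) ∨ q) ∨ ¬s   (eliminate →)
= (¬¬(s ∧ ¬q) ∧ ¬¬(¬(r ∧ ¬s) ∨ q) ∧ ¬q) ∨ ¬s   (De Morgan)
= (s ∧ ¬q ∧ ¬¬(¬(r ∧ ¬s) ∨ q) ∧ ¬q) ∨ ¬s   (double negation)
= (s ∧ ¬q ∧ (¬(r ∧ ¬s) ∨ q) ∧ ¬q) ∨ ¬s   (double negation)
= (s ∧ ¬q ∧ (¬r ∨ ¬¬s ∨ q) ∧ ¬q) ∨ ¬s   (De Morgan)
= (s ∧ ¬q ∧ (¬r ∨ s ∨ q) ∧ ¬q) ∨ ¬s   (double negation)
= (s ∧ ¬q ∧ ¬r ∧ ¬q) ∨ (s ∧ ¬q ∧ s ∧ ¬q) ∨ (s ∧ ¬q ∧ q ∧ ¬q) ∨ ¬s   (distribute ∧ over ∨)
= (s ∧ ¬q) ∨ ¬s   (simplify)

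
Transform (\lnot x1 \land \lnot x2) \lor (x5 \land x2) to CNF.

(\lnot x1 \land \lnot x2) \lor (x5 \land x2)
⇔ (\lnot x1 \lor x5) \land (\lnot x1 \lor x2) \land (\lnot x2 \lor x5) \land (\lnot x2 \lor x2)   — distribute \lor over \land
⇔ (\lnot x1 \lor x5) \land (\lnot x1 \lor x2) \land (\lnot x2 \lor x5)   — simplify

(\lnot x1 \lor x5) \land (\lnot x1 \lor x2) \land (\lnot x2 \lor x5)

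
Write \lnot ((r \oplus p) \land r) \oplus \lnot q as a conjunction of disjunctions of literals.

\lnot ((r \oplus p) \land r) \oplus \lnot q
≡ (\lnot ((r \oplus p) \land r) \lor \lnot q) \land \lnot (\lnot ((r \oplus p) \land r) \land \lnot q)   (expand \oplus)
≡ (\lnot ((r \lor p) \land \lnot (r \land p) \land r) \lor \lnot q) \land \lnot (\lnot ((r \oplus p) \land r) \land \lnot q)   (expand \oplus)
≡ (\lnot ((r \lor p) \land \lnot (r \land p) \land r) \lor \lnot q) \land \lnot (\lnot ((r \lor p) \land \lnot (r \land p) \land r) \land \lnot q)   (expand \oplus)
≡ (\lnot (r \lor p) \lor \lnot \lnot (r \land p) \lor \lnot r \lor \lnot q) \land \lnot (\lnot ((r \lor p) \land \lnot (r \land p) \land r) \land \lnot q)   (De Morgan)
≡ ((\lnot r \land \lnot p) \lor \lnot \lnot (r \land p) \lor \lnot r \lor \lnot q) \land \lnot (\lnot ((r \lor p) \land \lnot (r \land p) \land r) \land \lnot q)   (De Morgan)
≡ ((\lnot r \land \lnot p) \lor (r \land p) \lor \lnot r \lor \lnot q) \land \lnot (\lnot ((r \lor p) \land \lnot (r \land p) \land r) \land \lnot q)   (double negation)
≡ ((\lnot r \land \lnot p) \lor (r \land p) \lor \lnot r \lor \lnot q) \land (\lnot \lnot ((r \lor p) \land \lnot (r \land p) \land r) \lor \lnot \lnot q)   (De Morgan)
≡ ((\lnot r \land \lnot p) \lor (r \land p) \lor \lnot r \lor \lnot q) \land (((r \lor p) \land \lnot (r \land p) \land r) \lor \lnot \lnot q)   (double negation)
≡ ((\lnot r \land \lnot p) \lor (r \land p) \lor \lnot r \lor \lnot q) \land (((r \lor p) \land (\lnot r \lor \lnot p) \land r) \lor \lnot \lnot q)   (De Morgan)
≡ ((\lnot r \land \lnot p) \lor (r \land p) \lor \lnot r \lor \lnot q) \land (((r \lor p) \land (\lnot r \lor \lnot p) \land r) \lor q)   (double negation)
≡ (\lnot r \lor r \lor \lnot r \lor \lnot q) \land (\lnot r \lor p \lor \lnot r \lor \lnot q) \land (\lnot p \lor r \lor \lnot r \lor \lnot q) \land (\lnot p \lor p \lor \lnot r \lor \lnot q) \land (r \lor p \lor q) \land (\lnot r \lor \lnot p \lor q) \land (r \lor q)   (distribute \lor over \land)
≡ (\lnot r \lor p \lor \lnot q) \land (\lnot r \lor \lnot p \lor q) \land (r \lor q)   (simplify)

(\lnot r \lor p \lor \lnot q) \land (\lnot r \lor \lnot p \lor q) \land (r \lor q)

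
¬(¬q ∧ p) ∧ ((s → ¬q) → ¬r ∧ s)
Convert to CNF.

(q ∨ ¬p) ∧ s ∧ (q ∨ ¬r)

¬(¬q ∧ p) ∧ ((s → ¬q) → ¬r ∧ s)
≡ ¬(¬q ∧ p) ∧ (¬(s → ¬q) ∨ ¬r ∧ s)   [eliminate →]
≡ ¬(¬q ∧ p) ∧ (¬(¬s ∨ ¬q) ∨ ¬r ∧ s)   [eliminate →]
≡ (¬¬q ∨ ¬p) ∧ (¬(¬s ∨ ¬q) ∨ ¬r ∧ s)   [De Morgan]
≡ (q ∨ ¬p) ∧ (¬(¬s ∨ ¬q) ∨ ¬r ∧ s)   [double negation]
≡ (q ∨ ¬p) ∧ (¬¬s ∧ ¬¬q ∨ ¬r ∧ s)   [De Morgan]
≡ (q ∨ ¬p) ∧ (s ∧ ¬¬q ∨ ¬r ∧ s)   [double negation]
≡ (q ∨ ¬p) ∧ (s ∧ q ∨ ¬r ∧ s)   [double negation]
≡ (q ∨ ¬p) ∧ (s ∨ ¬r) ∧ (s ∨ s) ∧ (q ∨ ¬r) ∧ (q ∨ s)   [distribute ∨ over ∧]
≡ (q ∨ ¬p) ∧ s ∧ (q ∨ ¬r)   [simplify]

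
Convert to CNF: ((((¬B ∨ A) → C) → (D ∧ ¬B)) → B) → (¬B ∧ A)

(¬C ∨ D ∨ A) ∧ ¬B

((((¬B ∨ A) → C) → (D ∧ ¬B)) → B) → (¬B ∧ A)
≡ ¬((((¬B ∨ A) → C) → (D ∧ ¬B)) → B) ∨ (¬B ∧ A)
≡ ¬(¬(((¬B ∨ A) → C) → (D ∧ ¬B)) ∨ B) ∨ (¬B ∧ A)
≡ ¬(¬(¬((¬B ∨ A) → C) ∨ (D ∧ ¬B)) ∨ B) ∨ (¬B ∧ A)
≡ ¬(¬(¬(¬(¬B ∨ A) ∨ C) ∨ (D ∧ ¬B)) ∨ B) ∨ (¬B ∧ A)
≡ (¬¬(¬(¬(¬B ∨ A) ∨ C) ∨ (D ∧ ¬B)) ∧ ¬B) ∨ (¬B ∧ A)
≡ ((¬(¬(¬B ∨ A) ∨ C) ∨ (D ∧ ¬B)) ∧ ¬B) ∨ (¬B ∧ A)
≡ (((¬¬(¬B ∨ A) ∧ ¬C) ∨ (D ∧ ¬B)) ∧ ¬B) ∨ (¬B ∧ A)
≡ ((((¬B ∨ A) ∧ ¬C) ∨ (D ∧ ¬B)) ∧ ¬B) ∨ (¬B ∧ A)
≡ (¬B ∨ A ∨ D ∨ ¬B) ∧ (¬B ∨ A ∨ D ∨ A) ∧ (¬B ∨ A ∨ ¬B ∨ ¬B) ∧ (¬B ∨ A ∨ ¬B ∨ A) ∧ (¬C ∨ D ∨ ¬B) ∧ (¬C ∨ D ∨ A) ∧ (¬C ∨ ¬B ∨ ¬B) ∧ (¬C ∨ ¬B ∨ A) ∧ (¬B ∨ ¬B) ∧ (¬B ∨ A)
≡ (¬C ∨ D ∨ A) ∧ ¬B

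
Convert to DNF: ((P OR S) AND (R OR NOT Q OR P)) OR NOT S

((P OR S) AND (R OR NOT Q OR P)) OR NOT S
= (P AND R) OR (P AND NOT Q) OR (P AND P) OR (S AND R) OR (S AND NOT Q) OR (S AND P) OR NOT S   [distribute AND over OR]
= P OR (S AND R) OR (S AND NOT Q) OR NOT S   [simplify]

P OR (S AND R) OR (S AND NOT Q) OR NOT S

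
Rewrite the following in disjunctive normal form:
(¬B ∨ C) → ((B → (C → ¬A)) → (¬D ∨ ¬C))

(¬B ∨ C) → ((B → (C → ¬A)) → (¬D ∨ ¬C))
⇔ ¬(¬B ∨ C) ∨ ((B → (C → ¬A)) → (¬D ∨ ¬C))   [eliminate →]
⇔ ¬(¬B ∨ C) ∨ ¬(B → (C → ¬A)) ∨ ¬D ∨ ¬C   [eliminate →]
⇔ ¬(¬B ∨ C) ∨ ¬(¬B ∨ (C → ¬A)) ∨ ¬D ∨ ¬C   [eliminate →]
⇔ ¬(¬B ∨ C) ∨ ¬(¬B ∨ ¬C ∨ ¬A) ∨ ¬D ∨ ¬C   [eliminate →]
⇔ (¬¬B ∧ ¬C) ∨ ¬(¬B ∨ ¬C ∨ ¬A) ∨ ¬D ∨ ¬C   [De Morgan]
⇔ (B ∧ ¬C) ∨ ¬(¬B ∨ ¬C ∨ ¬A) ∨ ¬D ∨ ¬C   [double negation]
⇔ (B ∧ ¬C) ∨ (¬¬B ∧ ¬¬C ∧ ¬¬A) ∨ ¬D ∨ ¬C   [De Morgan]
⇔ (B ∧ ¬C) ∨ (B ∧ ¬¬C ∧ ¬¬A) ∨ ¬D ∨ ¬C   [double negation]
⇔ (B ∧ ¬C) ∨ (B ∧ C ∧ ¬¬A) ∨ ¬D ∨ ¬C   [double negation]
⇔ (B ∧ ¬C) ∨ (B ∧ C ∧ A) ∨ ¬D ∨ ¬C   [double negation]
⇔ (B ∧ C ∧ A) ∨ ¬D ∨ ¬C   [simplify]

(B ∧ C ∧ A) ∨ ¬D ∨ ¬C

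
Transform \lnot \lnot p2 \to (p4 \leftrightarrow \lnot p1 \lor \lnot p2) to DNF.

\lnot p2 \lor \lnot p4 \land p1 \land p2 \lor \lnot p1 \land p4

\lnot \lnot p2 \to (p4 \leftrightarrow \lnot p1 \lor \lnot p2)
≡ \lnot \lnot \lnot p2 \lor (p4 \leftrightarrow \lnot p1 \lor \lnot p2)   [eliminate \to]
≡ \lnot \lnot \lnot p2 \lor (p4 \to \lnot p1 \lor \lnot p2) \land (\lnot p1 \lor \lnot p2 \to p4)   [eliminate \leftrightarrow]
≡ \lnot \lnot \lnot p2 \lor (\lnot p4 \lor \lnot p1 \lor \lnot p2) \land (\lnot p1 \lor \lnot p2 \to p4)   [eliminate \to]
≡ \lnot \lnot \lnot p2 \lor (\lnot p4 \lor \lnot p1 \lor \lnot p2) \land (\lnot (\lnot p1 \lor \lnot p2) \lor p4)   [eliminate \to]
≡ \lnot p2 \lor (\lnot p4 \lor \lnot p1 \lor \lnot p2) \land (\lnot (\lnot p1 \lor \lnot p2) \lor p4)   [double negation]
≡ \lnot p2 \lor (\lnot p4 \lor \lnot p1 \lor \lnot p2) \land (\lnot \lnot p1 \land \lnot \lnot p2 \lor p4)   [De Morgan]
≡ \lnot p2 \lor (\lnot p4 \lor \lnot p1 \lor \lnot p2) \land (p1 \land \lnot \lnot p2 \lor p4)   [double negation]
≡ \lnot p2 \lor (\lnot p4 \lor \lnot p1 \lor \lnot p2) \land (p1 \land p2 \lor p4)   [double negation]
≡ \lnot p2 \lor \lnot p4 \land p1 \land p2 \lor \lnot p4 \land p4 \lor \lnot p1 \land p1 \land p2 \lor \lnot p1 \land p4 \lor \lnot p2 \land p1 \land p2 \lor \lnot p2 \land p4   [distribute \land over \lor]
≡ \lnot p2 \lor \lnot p4 \land p1 \land p2 \lor \lnot p1 \land p4   [simplify]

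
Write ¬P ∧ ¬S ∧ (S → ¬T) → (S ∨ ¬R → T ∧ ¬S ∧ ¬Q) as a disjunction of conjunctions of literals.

¬P ∧ ¬S ∧ (S → ¬T) → (S ∨ ¬R → T ∧ ¬S ∧ ¬Q)
= ¬(¬P ∧ ¬S ∧ (S → ¬T)) ∨ (S ∨ ¬R → T ∧ ¬S ∧ ¬Q)   [eliminate →]
= ¬(¬P ∧ ¬S ∧ (¬S ∨ ¬T)) ∨ (S ∨ ¬R → T ∧ ¬S ∧ ¬Q)   [eliminate →]
= ¬(¬P ∧ ¬S ∧ (¬S ∨ ¬T)) ∨ ¬(S ∨ ¬R) ∨ T ∧ ¬S ∧ ¬Q   [eliminate →]
= ¬¬P ∨ ¬¬S ∨ ¬(¬S ∨ ¬T) ∨ ¬(S ∨ ¬R) ∨ T ∧ ¬S ∧ ¬Q   [De Morgan]
= P ∨ ¬¬S ∨ ¬(¬S ∨ ¬T) ∨ ¬(S ∨ ¬R) ∨ T ∧ ¬S ∧ ¬Q   [double negation]
= P ∨ S ∨ ¬(¬S ∨ ¬T) ∨ ¬(S ∨ ¬R) ∨ T ∧ ¬S ∧ ¬Q   [double negation]
= P ∨ S ∨ ¬¬S ∧ ¬¬T ∨ ¬(S ∨ ¬R) ∨ T ∧ ¬S ∧ ¬Q   [De Morgan]
= P ∨ S ∨ S ∧ ¬¬T ∨ ¬(S ∨ ¬R) ∨ T ∧ ¬S ∧ ¬Q   [double negation]
= P ∨ S ∨ S ∧ T ∨ ¬(S ∨ ¬R) ∨ T ∧ ¬S ∧ ¬Q   [double negation]
= P ∨ S ∨ S ∧ T ∨ ¬S ∧ ¬¬R ∨ T ∧ ¬S ∧ ¬Q   [De Morgan]
= P ∨ S ∨ S ∧ T ∨ ¬S ∧ R ∨ T ∧ ¬S ∧ ¬Q   [double negation]
= P ∨ S ∨ ¬S ∧ R ∨ T ∧ ¬S ∧ ¬Q   [simplify]

P ∨ S ∨ ¬S ∧ R ∨ T ∧ ¬S ∧ ¬Q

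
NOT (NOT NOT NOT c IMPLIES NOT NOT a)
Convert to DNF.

NOT c AND NOT a

NOT (NOT NOT NOT c IMPLIES NOT NOT a)
= NOT (NOT NOT NOT NOT c OR NOT NOT a)   [eliminate IMPLIES]
= NOT NOT NOT NOT NOT c AND NOT NOT NOT a   [De Morgan]
= NOT NOT NOT c AND NOT NOT NOT a   [double negation]
= NOT c AND NOT NOT NOT a   [double negation]
= NOT c AND NOT a   [double negation]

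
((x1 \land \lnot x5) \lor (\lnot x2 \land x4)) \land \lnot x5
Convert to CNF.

((x1 \land \lnot x5) \lor (\lnot x2 \land x4)) \land \lnot x5
≡ (x1 \lor \lnot x2) \land (x1 \lor x4) \land (\lnot x5 \lor \lnot x2) \land (\lnot x5 \lor x4) \land \lnot x5   [distribute \lor over \land]
≡ (x1 \lor \lnot x2) \land (x1 \lor x4) \land \lnot x5   [simplify]

(x1 \lor \lnot x2) \land (x1 \lor x4) \land \lnot x5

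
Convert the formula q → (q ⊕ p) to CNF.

¬q ∨ ¬p

q → (q ⊕ p)
= ¬q ∨ (q ⊕ p)   (eliminate →)
= ¬q ∨ ((q ∨ p) ∧ ¬(q ∧ p))   (expand ⊕)
= ¬q ∨ ((q ∨ p) ∧ (¬q ∨ ¬p))   (De Morgan)
= (¬q ∨ q ∨ p) ∧ (¬q ∨ ¬q ∨ ¬p)   (distribute ∨ over ∧)
= ¬q ∨ ¬p   (simplify)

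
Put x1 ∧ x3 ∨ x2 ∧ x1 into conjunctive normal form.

x1 ∧ (x3 ∨ x2)

x1 ∧ x3 ∨ x2 ∧ x1
≡ (x1 ∨ x2) ∧ (x1 ∨ x1) ∧ (x3 ∨ x2) ∧ (x3 ∨ x1)   — distribute ∨ over ∧
≡ x1 ∧ (x3 ∨ x2)   — simplify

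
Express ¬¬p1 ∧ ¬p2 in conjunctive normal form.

¬¬p1 ∧ ¬p2
⇔ p1 ∧ ¬p2   [double negation]

p1 ∧ ¬p2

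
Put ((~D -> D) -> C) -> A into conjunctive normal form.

(D | A) & (~C | A)

((~D -> D) -> C) -> A
= ~((~D -> D) -> C) | A   (eliminate ->)
= ~(~(~D -> D) | C) | A   (eliminate ->)
= ~(~(~~D | D) | C) | A   (eliminate ->)
= (~~(~~D | D) & ~C) | A   (De Morgan)
= ((~~D | D) & ~C) | A   (double negation)
= ((D | D) & ~C) | A   (double negation)
= (D | D | A) & (~C | A)   (distribute | over &)
= (D | A) & (~C | A)   (simplify)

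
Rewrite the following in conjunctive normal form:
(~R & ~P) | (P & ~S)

(~R | P) & (~R | ~S) & (~P | ~S)

(~R & ~P) | (P & ~S)
⇔ (~R | P) & (~R | ~S) & (~P | P) & (~P | ~S)   [distribute | over &]
⇔ (~R | P) & (~R | ~S) & (~P | ~S)   [simplify]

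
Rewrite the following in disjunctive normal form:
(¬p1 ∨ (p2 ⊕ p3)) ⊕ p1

¬p1 ∨ p1 ∧ ¬p2 ∧ ¬p3 ∨ p1 ∧ p3 ∧ p2

(¬p1 ∨ (p2 ⊕ p3)) ⊕ p1
≡ (¬p1 ∨ (p2 ⊕ p3)) ∧ ¬p1 ∨ ¬(¬p1 ∨ (p2 ⊕ p3)) ∧ p1   — expand ⊕
≡ (¬p1 ∨ p2 ∧ ¬p3 ∨ ¬p2 ∧ p3) ∧ ¬p1 ∨ ¬(¬p1 ∨ (p2 ⊕ p3)) ∧ p1   — expand ⊕
≡ (¬p1 ∨ p2 ∧ ¬p3 ∨ ¬p2 ∧ p3) ∧ ¬p1 ∨ ¬(¬p1 ∨ p2 ∧ ¬p3 ∨ ¬p2 ∧ p3) ∧ p1   — expand ⊕
≡ (¬p1 ∨ p2 ∧ ¬p3 ∨ ¬p2 ∧ p3) ∧ ¬p1 ∨ ¬¬p1 ∧ ¬(p2 ∧ ¬p3) ∧ ¬(¬p2 ∧ p3) ∧ p1   — De Morgan
≡ (¬p1 ∨ p2 ∧ ¬p3 ∨ ¬p2 ∧ p3) ∧ ¬p1 ∨ p1 ∧ ¬(p2 ∧ ¬p3) ∧ ¬(¬p2 ∧ p3) ∧ p1   — double negation
≡ (¬p1 ∨ p2 ∧ ¬p3 ∨ ¬p2 ∧ p3) ∧ ¬p1 ∨ p1 ∧ (¬p2 ∨ ¬¬p3) ∧ ¬(¬p2 ∧ p3) ∧ p1   — De Morgan
≡ (¬p1 ∨ p2 ∧ ¬p3 ∨ ¬p2 ∧ p3) ∧ ¬p1 ∨ p1 ∧ (¬p2 ∨ p3) ∧ ¬(¬p2 ∧ p3) ∧ p1   — double negation
≡ (¬p1 ∨ p2 ∧ ¬p3 ∨ ¬p2 ∧ p3) ∧ ¬p1 ∨ p1 ∧ (¬p2 ∨ p3) ∧ (¬¬p2 ∨ ¬p3) ∧ p1   — De Morgan
≡ (¬p1 ∨ p2 ∧ ¬p3 ∨ ¬p2 ∧ p3) ∧ ¬p1 ∨ p1 ∧ (¬p2 ∨ p3) ∧ (p2 ∨ ¬p3) ∧ p1   — double negation
≡ ¬p1 ∧ ¬p1 ∨ p2 ∧ ¬p3 ∧ ¬p1 ∨ ¬p2 ∧ p3 ∧ ¬p1 ∨ p1 ∧ ¬p2 ∧ p2 ∧ p1 ∨ p1 ∧ ¬p2 ∧ ¬p3 ∧ p1 ∨ p1 ∧ p3 ∧ p2 ∧ p1 ∨ p1 ∧ p3 ∧ ¬p3 ∧ p1   — distribute ∧ over ∨
≡ ¬p1 ∨ p1 ∧ ¬p2 ∧ ¬p3 ∨ p1 ∧ p3 ∧ p2   — simplify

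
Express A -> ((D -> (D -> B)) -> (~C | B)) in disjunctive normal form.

~A | (D & ~B) | ~C | B

A -> ((D -> (D -> B)) -> (~C | B))
= ~A | ((D -> (D -> B)) -> (~C | B))   [eliminate ->]
= ~A | ~(D -> (D -> B)) | ~C | B   [eliminate ->]
= ~A | ~(~D | (D -> B)) | ~C | B   [eliminate ->]
= ~A | ~(~D | ~D | B) | ~C | B   [eliminate ->]
= ~A | (~~D & ~~D & ~B) | ~C | B   [De Morgan]
= ~A | (D & ~~D & ~B) | ~C | B   [double negation]
= ~A | (D & D & ~B) | ~C | B   [double negation]
= ~A | (D & ~B) | ~C | B   [simplify]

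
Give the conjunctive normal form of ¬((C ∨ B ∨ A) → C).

¬((C ∨ B ∨ A) → C)
= ¬(¬(C ∨ B ∨ A) ∨ C)   [eliminate →]
= ¬¬(C ∨ B ∨ A) ∧ ¬C   [De Morgan]
= (C ∨ B ∨ A) ∧ ¬C   [double negation]

(C ∨ B ∨ A) ∧ ¬C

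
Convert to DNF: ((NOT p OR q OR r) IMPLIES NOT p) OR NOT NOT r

((NOT p OR q OR r) IMPLIES NOT p) OR NOT NOT r
= NOT (NOT p OR q OR r) OR NOT p OR NOT NOT r
= (NOT NOT p AND NOT q AND NOT r) OR NOT p OR NOT NOT r
= (p AND NOT q AND NOT r) OR NOT p OR NOT NOT r
= (p AND NOT q AND NOT r) OR NOT p OR r

(p AND NOT q AND NOT r) OR NOT p OR r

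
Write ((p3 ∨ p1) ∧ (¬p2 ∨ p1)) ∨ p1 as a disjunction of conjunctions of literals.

((p3 ∨ p1) ∧ (¬p2 ∨ p1)) ∨ p1
⇔ (p3 ∧ ¬p2) ∨ (p3 ∧ p1) ∨ (p1 ∧ ¬p2) ∨ (p1 ∧ p1) ∨ p1   [distribute ∧ over ∨]
⇔ (p3 ∧ ¬p2) ∨ p1   [simplify]

(p3 ∧ ¬p2) ∨ p1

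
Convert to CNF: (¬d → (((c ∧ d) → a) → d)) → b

(¬d → (((c ∧ d) → a) → d)) → b
≡ ¬(¬d → (((c ∧ d) → a) → d)) ∨ b   [eliminate →]
≡ ¬(¬¬d ∨ (((c ∧ d) → a) → d)) ∨ b   [eliminate →]
≡ ¬(¬¬d ∨ ¬((c ∧ d) → a) ∨ d) ∨ b   [eliminate →]
≡ ¬(¬¬d ∨ ¬(¬(c ∧ d) ∨ a) ∨ d) ∨ b   [eliminate →]
≡ (¬¬¬d ∧ ¬¬(¬(c ∧ d) ∨ a) ∧ ¬d) ∨ b   [De Morgan]
≡ (¬d ∧ ¬¬(¬(c ∧ d) ∨ a) ∧ ¬d) ∨ b   [double negation]
≡ (¬d ∧ (¬(c ∧ d) ∨ a) ∧ ¬d) ∨ b   [double negation]
≡ (¬d ∧ (¬c ∨ ¬d ∨ a) ∧ ¬d) ∨ b   [De Morgan]
≡ (¬d ∨ b) ∧ (¬c ∨ ¬d ∨ a ∨ b) ∧ (¬d ∨ b)   [distribute ∨ over ∧]
≡ ¬d ∨ b   [simplify]

¬d ∨ b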